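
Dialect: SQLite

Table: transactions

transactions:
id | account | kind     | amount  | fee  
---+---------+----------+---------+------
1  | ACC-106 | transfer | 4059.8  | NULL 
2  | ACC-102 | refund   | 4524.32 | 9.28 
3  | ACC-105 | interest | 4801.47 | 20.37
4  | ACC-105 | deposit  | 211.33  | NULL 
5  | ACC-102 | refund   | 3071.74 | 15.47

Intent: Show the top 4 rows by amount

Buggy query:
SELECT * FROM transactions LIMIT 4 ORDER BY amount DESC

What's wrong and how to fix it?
Bug: ORDER BY cannot follow LIMIT; LIMIT is the final clause

Fix: Sort with ORDER BY, then apply LIMIT

Corrected query:
SELECT * FROM transactions ORDER BY amount DESC LIMIT 4

Result:
id | account | kind     | amount  | fee  
---+---------+----------+---------+------
3  | ACC-105 | interest | 4801.47 | 20.37
2  | ACC-102 | refund   | 4524.32 | 9.28 
1  | ACC-106 | transfer | 4059.8  | NULL 
5  | ACC-102 | refund   | 3071.74 | 15.47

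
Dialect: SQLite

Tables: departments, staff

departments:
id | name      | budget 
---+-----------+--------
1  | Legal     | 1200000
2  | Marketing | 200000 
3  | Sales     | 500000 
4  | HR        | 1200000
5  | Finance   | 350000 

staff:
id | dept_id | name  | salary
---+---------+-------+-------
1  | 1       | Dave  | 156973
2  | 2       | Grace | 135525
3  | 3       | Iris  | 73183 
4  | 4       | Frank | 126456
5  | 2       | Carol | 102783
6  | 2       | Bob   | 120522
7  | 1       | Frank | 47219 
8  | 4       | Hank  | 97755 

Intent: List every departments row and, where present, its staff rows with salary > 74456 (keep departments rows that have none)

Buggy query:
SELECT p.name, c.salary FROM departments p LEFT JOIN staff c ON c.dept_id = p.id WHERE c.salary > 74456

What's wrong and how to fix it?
Bug: A WHERE condition on the right-hand table after LEFT JOIN drops unmatched parents

Fix: Move the right-table condition into the ON clause so unmatched parents are kept

Corrected query:
SELECT p.name, c.salary FROM departments p LEFT JOIN staff c ON c.dept_id = p.id AND c.salary > 74456

Result:
name      | salary
----------+-------
Legal     | 156973
Marketing | 102783
Marketing | 120522
Marketing | 135525
Sales     | NULL  
HR        | 97755 
HR        | 126456
Finance   | NULL  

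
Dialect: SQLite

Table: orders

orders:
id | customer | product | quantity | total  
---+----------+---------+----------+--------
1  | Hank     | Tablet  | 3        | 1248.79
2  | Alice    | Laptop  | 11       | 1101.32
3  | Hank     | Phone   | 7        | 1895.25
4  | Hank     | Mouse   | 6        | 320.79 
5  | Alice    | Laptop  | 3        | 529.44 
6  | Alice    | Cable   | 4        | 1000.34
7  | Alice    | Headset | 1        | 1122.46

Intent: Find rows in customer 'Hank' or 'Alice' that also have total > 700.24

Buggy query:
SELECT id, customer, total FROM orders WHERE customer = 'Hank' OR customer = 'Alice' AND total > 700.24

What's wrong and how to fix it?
Bug: Without parentheses, AND is evaluated before OR, so the total filter only applies to the 'Alice' branch

Fix: Add parentheses around the OR so the AND applies to both alternatives

Corrected query:
SELECT id, customer, total FROM orders WHERE (customer = 'Hank' OR customer = 'Alice') AND total > 700.24

Result:
id | customer | total  
---+----------+--------
1  | Hank     | 1248.79
2  | Alice    | 1101.32
3  | Hank     | 1895.25
6  | Alice    | 1000.34
7  | Alice    | 1122.46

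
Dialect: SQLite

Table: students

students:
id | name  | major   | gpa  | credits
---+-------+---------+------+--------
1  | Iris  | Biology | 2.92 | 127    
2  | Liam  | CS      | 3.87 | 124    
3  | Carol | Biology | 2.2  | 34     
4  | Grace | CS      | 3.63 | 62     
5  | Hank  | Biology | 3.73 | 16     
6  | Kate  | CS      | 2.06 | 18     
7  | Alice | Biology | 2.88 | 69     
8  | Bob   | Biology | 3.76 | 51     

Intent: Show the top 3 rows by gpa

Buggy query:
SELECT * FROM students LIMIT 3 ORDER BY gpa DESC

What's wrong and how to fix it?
Bug: ORDER BY cannot follow LIMIT; LIMIT is the final clause

Fix: Sort with ORDER BY, then apply LIMIT

Corrected query:
SELECT * FROM students ORDER BY gpa DESC LIMIT 3

Result:
id | name | major   | gpa  | credits
---+------+---------+------+--------
2  | Liam | CS      | 3.87 | 124    
8  | Bob  | Biology | 3.76 | 51     
5  | Hank | Biology | 3.73 | 16     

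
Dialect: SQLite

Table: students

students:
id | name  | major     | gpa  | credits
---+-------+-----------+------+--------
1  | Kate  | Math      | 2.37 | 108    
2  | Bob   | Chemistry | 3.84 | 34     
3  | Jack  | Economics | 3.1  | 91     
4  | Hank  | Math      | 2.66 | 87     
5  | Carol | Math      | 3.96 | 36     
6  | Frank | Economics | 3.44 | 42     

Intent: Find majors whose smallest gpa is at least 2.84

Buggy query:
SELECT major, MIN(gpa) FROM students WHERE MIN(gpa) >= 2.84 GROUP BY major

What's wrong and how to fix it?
Bug: Aggregates like MIN are computed per group after WHERE runs

Fix: Use HAVING for the per-group MIN condition

Corrected query:
SELECT major, MIN(gpa) FROM students GROUP BY major HAVING MIN(gpa) >= 2.84

Result:
major     | MIN(gpa)
----------+---------
Chemistry | 3.84    
Economics | 3.1     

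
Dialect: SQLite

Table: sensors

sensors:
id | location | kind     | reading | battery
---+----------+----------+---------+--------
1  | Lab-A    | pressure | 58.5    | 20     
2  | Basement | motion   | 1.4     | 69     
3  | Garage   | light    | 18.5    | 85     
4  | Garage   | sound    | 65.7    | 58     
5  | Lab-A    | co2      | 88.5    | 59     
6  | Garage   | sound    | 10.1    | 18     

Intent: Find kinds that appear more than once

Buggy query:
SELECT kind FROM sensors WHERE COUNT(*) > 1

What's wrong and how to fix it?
Bug: WHERE can't reference COUNT(*); aggregates are computed after WHERE

Fix: Group first, then use HAVING for the count condition

Corrected query:
SELECT kind FROM sensors GROUP BY kind HAVING COUNT(*) > 1

Result:
kind 
-----
sound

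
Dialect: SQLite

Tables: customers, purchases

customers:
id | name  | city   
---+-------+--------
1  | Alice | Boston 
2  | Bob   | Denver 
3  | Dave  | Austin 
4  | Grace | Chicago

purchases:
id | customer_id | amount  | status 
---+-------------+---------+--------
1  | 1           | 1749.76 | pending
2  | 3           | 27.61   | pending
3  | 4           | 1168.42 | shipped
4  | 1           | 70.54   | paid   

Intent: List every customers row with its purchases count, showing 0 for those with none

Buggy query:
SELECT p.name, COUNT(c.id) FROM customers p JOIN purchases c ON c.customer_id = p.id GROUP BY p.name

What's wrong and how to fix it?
Bug: INNER JOIN drops customers rows that have no matching purchases rows

Fix: Switch to LEFT JOIN to retain unmatched parent rows

Corrected query:
SELECT p.name, COUNT(c.id) FROM customers p LEFT JOIN purchases c ON c.customer_id = p.id GROUP BY p.name

Result:
name  | COUNT(c.id)
------+------------
Alice | 2          
Bob   | 0          
Dave  | 1          
Grace | 1          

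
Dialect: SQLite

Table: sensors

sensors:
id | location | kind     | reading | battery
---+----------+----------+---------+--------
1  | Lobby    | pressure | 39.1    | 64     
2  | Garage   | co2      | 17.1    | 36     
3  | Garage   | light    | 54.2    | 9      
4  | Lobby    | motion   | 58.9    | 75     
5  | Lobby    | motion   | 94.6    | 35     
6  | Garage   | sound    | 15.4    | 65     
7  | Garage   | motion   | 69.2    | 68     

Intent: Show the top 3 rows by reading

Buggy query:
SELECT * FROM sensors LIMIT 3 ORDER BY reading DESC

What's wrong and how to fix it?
Bug: LIMIT must come after ORDER BY

Fix: Swap the clauses: ORDER BY first, then LIMIT

Corrected query:
SELECT * FROM sensors ORDER BY reading DESC LIMIT 3

Result:
id | location | kind   | reading | battery
---+----------+--------+---------+--------
5  | Lobby    | motion | 94.6    | 35     
7  | Garage   | motion | 69.2    | 68     
4  | Lobby    | motion | 58.9    | 75     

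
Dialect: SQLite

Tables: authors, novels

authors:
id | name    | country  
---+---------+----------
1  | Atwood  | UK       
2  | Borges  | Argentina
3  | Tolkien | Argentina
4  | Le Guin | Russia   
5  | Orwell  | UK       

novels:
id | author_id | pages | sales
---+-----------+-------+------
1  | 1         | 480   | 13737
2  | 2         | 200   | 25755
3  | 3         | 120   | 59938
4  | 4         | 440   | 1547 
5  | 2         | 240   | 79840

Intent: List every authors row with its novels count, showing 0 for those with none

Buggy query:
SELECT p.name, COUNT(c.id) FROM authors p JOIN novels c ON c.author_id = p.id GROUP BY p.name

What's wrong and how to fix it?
Bug: An inner join excludes parents with zero children

Fix: Use LEFT JOIN so parents without children still appear (COUNT(c.id) gives 0)

Corrected query:
SELECT p.name, COUNT(c.id) FROM authors p LEFT JOIN novels c ON c.author_id = p.id GROUP BY p.name

Result:
name    | COUNT(c.id)
--------+------------
Atwood  | 1          
Borges  | 2          
Le Guin | 1          
Orwell  | 0          
Tolkien | 1          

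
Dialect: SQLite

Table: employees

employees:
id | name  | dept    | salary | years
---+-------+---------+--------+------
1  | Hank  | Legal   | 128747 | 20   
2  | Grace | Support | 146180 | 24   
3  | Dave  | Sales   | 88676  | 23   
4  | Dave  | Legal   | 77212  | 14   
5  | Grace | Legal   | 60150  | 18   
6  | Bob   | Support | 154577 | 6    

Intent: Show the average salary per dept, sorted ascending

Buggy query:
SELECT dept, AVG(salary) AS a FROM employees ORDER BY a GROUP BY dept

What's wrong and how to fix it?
Bug: GROUP BY must precede ORDER BY

Fix: Reorder: SELECT … FROM … GROUP BY … ORDER BY …

Corrected query:
SELECT dept, AVG(salary) AS a FROM employees GROUP BY dept ORDER BY a

Result:
dept    | a       
--------+---------
Sales   | 88676   
Legal   | 88703   
Support | 150378.5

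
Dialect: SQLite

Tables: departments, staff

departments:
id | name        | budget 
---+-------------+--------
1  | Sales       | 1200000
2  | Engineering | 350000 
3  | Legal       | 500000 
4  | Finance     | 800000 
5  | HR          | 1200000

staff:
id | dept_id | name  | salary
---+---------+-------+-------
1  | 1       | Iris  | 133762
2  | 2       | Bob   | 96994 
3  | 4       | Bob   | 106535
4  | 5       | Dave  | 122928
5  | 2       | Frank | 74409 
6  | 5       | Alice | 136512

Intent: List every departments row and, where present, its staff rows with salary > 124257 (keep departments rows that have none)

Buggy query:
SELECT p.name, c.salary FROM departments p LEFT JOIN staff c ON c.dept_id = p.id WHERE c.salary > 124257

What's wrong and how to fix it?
Bug: A WHERE condition on the right-hand table after LEFT JOIN drops unmatched parents

Fix: Put 'c.salary > 124257' in the JOIN's ON clause instead of WHERE

Corrected query:
SELECT p.name, c.salary FROM departments p LEFT JOIN staff c ON c.dept_id = p.id AND c.salary > 124257

Result:
name        | salary
------------+-------
Sales       | 133762
Engineering | NULL  
Legal       | NULL  
Finance     | NULL  
HR          | 136512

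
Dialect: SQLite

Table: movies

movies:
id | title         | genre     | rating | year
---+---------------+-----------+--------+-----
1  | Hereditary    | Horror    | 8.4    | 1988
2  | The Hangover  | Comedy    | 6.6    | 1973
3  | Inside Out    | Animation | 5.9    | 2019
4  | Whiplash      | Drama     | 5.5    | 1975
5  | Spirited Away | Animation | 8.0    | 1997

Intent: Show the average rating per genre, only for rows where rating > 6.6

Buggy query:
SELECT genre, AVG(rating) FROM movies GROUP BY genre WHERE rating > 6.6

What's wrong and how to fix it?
Bug: Row-level WHERE must come before GROUP BY in the clause order

Fix: Place WHERE between FROM and GROUP BY

Corrected query:
SELECT genre, AVG(rating) FROM movies WHERE rating > 6.6 GROUP BY genre

Result:
genre     | AVG(rating)
----------+------------
Animation | 8          
Horror    | 8.4        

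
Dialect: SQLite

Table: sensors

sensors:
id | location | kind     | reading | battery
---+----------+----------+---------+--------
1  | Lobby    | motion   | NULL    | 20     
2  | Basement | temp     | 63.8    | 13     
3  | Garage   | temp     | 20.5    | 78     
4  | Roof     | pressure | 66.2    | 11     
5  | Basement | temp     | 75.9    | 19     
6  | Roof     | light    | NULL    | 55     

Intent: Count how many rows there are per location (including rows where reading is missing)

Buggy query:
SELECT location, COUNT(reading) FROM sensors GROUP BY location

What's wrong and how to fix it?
Bug: COUNT(reading) skips NULLs, so groups with missing reading are undercounted

Fix: Use COUNT(*) to count all rows regardless of NULL

Corrected query:
SELECT location, COUNT(*) FROM sensors GROUP BY location

Result:
location | COUNT(*)
---------+---------
Basement | 2       
Garage   | 1       
Lobby    | 1       
Roof     | 2       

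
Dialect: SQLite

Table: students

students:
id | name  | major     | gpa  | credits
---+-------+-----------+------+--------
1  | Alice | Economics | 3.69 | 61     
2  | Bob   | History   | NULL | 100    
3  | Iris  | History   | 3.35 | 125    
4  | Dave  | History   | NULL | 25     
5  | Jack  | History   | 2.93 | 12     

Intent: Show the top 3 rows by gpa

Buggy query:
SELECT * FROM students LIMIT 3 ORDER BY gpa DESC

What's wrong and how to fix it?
Bug: ORDER BY cannot follow LIMIT; LIMIT is the final clause

Fix: Sort with ORDER BY, then apply LIMIT

Corrected query:
SELECT * FROM students ORDER BY gpa DESC LIMIT 3

Result:
id | name  | major     | gpa  | credits
---+-------+-----------+------+--------
1  | Alice | Economics | 3.69 | 61     
3  | Iris  | History   | 3.35 | 125    
5  | Jack  | History   | 2.93 | 12     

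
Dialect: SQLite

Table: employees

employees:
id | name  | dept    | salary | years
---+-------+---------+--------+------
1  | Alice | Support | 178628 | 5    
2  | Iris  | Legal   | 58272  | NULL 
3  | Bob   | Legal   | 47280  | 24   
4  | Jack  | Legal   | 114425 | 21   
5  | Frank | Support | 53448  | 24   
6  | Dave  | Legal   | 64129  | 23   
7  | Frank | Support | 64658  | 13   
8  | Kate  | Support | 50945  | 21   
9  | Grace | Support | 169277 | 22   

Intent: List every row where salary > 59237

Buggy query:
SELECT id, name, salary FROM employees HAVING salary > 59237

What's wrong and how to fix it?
Bug: HAVING filters the output of aggregation, but this query has no GROUP BY and no aggregate functions, so SQLite rejects it (HAVING clause on a non-aggregate query); the condition here is per row

Fix: Use WHERE for row-level filtering

Corrected query:
SELECT id, name, salary FROM employees WHERE salary > 59237

Result:
id | name  | salary
---+-------+-------
1  | Alice | 178628
4  | Jack  | 114425
6  | Dave  | 64129 
7  | Frank | 64658 
9  | Grace | 169277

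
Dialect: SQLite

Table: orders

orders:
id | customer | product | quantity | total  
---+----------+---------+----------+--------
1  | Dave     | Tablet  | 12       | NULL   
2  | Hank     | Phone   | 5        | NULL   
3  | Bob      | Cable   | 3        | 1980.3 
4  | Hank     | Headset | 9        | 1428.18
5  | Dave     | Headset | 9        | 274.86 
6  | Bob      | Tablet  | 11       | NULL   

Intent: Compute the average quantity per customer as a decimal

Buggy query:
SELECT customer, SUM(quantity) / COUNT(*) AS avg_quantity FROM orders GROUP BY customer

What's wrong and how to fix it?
Bug: SUM(quantity) and COUNT(*) are both integers; the division truncates the fractional part

Fix: Multiply by 1.0 (or CAST to REAL) to force floating-point division

Corrected query:
SELECT customer, SUM(quantity) * 1.0 / COUNT(*) AS avg_quantity FROM orders GROUP BY customer

Result:
customer | avg_quantity
---------+-------------
Bob      | 7           
Dave     | 10.5        
Hank     | 7           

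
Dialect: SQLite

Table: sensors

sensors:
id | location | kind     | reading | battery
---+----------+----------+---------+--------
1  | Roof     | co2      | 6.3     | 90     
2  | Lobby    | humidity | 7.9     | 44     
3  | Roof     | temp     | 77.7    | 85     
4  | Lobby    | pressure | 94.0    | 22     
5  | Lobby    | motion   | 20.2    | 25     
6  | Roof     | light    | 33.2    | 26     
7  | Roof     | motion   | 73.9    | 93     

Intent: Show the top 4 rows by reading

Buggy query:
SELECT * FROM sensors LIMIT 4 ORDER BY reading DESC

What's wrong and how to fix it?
Bug: ORDER BY cannot follow LIMIT; LIMIT is the final clause

Fix: Swap the clauses: ORDER BY first, then LIMIT

Corrected query:
SELECT * FROM sensors ORDER BY reading DESC LIMIT 4

Result:
id | location | kind     | reading | battery
---+----------+----------+---------+--------
4  | Lobby    | pressure | 94      | 22     
3  | Roof     | temp     | 77.7    | 85     
7  | Roof     | motion   | 73.9    | 93     
6  | Roof     | light    | 33.2    | 26     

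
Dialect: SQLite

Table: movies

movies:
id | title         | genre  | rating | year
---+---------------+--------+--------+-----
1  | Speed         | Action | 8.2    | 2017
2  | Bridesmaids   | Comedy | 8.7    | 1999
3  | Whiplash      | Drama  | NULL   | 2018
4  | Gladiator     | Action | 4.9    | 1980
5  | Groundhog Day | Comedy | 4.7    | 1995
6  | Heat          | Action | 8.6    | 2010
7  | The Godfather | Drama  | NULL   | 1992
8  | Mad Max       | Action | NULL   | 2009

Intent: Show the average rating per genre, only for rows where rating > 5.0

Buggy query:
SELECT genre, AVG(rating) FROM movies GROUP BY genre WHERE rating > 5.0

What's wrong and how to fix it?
Bug: Row-level WHERE must come before GROUP BY in the clause order

Fix: Move the WHERE clause before GROUP BY

Corrected query:
SELECT genre, AVG(rating) FROM movies WHERE rating > 5.0 GROUP BY genre

Result:
genre  | AVG(rating)
-------+------------
Action | 8.4        
Comedy | 8.7        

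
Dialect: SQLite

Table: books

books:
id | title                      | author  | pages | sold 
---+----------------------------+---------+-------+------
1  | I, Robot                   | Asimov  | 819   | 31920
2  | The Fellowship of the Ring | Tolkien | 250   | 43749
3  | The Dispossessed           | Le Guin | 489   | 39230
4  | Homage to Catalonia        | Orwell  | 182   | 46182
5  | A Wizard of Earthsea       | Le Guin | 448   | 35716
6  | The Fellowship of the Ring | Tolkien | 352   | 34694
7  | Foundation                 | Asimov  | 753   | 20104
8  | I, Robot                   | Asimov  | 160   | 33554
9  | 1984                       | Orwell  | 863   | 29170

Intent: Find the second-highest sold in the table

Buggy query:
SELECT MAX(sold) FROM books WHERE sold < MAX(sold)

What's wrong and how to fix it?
Bug: The inner MAX is an aggregate inside WHERE, which is not allowed

Fix: Put the inner MAX in a scalar subquery

Corrected query:
SELECT MAX(sold) FROM books WHERE sold < (SELECT MAX(sold) FROM books)

Result:
MAX(sold)
---------
43749    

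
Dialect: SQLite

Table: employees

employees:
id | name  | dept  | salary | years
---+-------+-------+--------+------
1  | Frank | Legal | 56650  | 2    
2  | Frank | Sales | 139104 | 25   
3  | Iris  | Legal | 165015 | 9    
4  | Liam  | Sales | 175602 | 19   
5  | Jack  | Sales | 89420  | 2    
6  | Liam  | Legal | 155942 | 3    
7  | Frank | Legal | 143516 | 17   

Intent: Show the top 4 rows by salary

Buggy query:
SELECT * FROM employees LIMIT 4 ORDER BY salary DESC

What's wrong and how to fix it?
Bug: LIMIT must come after ORDER BY

Fix: Swap the clauses: ORDER BY first, then LIMIT

Corrected query:
SELECT * FROM employees ORDER BY salary DESC LIMIT 4

Result:
id | name  | dept  | salary | years
---+-------+-------+--------+------
4  | Liam  | Sales | 175602 | 19   
3  | Iris  | Legal | 165015 | 9    
6  | Liam  | Legal | 155942 | 3    
7  | Frank | Legal | 143516 | 17   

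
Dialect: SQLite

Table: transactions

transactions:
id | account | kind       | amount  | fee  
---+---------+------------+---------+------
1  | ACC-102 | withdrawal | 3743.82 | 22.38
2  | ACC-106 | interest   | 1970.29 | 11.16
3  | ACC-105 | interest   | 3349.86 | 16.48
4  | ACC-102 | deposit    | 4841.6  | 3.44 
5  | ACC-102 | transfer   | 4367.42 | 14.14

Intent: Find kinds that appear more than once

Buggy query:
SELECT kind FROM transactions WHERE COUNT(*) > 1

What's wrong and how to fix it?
Bug: COUNT(*) is an aggregate and cannot be used in WHERE

Fix: Group first, then use HAVING for the count condition

Corrected query:
SELECT kind FROM transactions GROUP BY kind HAVING COUNT(*) > 1

Result:
kind    
--------
interest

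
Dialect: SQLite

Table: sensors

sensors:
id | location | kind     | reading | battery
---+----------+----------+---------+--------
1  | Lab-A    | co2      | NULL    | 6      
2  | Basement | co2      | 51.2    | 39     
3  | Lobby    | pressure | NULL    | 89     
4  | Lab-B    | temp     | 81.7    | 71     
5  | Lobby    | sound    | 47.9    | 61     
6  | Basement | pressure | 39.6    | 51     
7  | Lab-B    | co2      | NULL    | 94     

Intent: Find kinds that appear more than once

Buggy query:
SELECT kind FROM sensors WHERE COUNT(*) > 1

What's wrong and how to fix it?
Bug: WHERE can't reference COUNT(*); aggregates are computed after WHERE

Fix: Group first, then use HAVING for the count condition

Corrected query:
SELECT kind FROM sensors GROUP BY kind HAVING COUNT(*) > 1

Result:
kind    
--------
co2     
pressure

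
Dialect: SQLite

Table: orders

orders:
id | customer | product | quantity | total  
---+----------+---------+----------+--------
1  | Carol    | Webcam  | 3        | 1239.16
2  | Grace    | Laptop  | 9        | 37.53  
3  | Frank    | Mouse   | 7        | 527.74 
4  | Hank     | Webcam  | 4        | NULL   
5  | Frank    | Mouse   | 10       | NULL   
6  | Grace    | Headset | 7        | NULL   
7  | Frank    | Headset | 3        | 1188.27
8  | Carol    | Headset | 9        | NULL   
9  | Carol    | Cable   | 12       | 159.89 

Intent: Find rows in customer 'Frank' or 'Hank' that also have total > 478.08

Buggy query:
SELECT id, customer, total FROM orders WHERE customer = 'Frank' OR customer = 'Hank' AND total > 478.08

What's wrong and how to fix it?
Bug: AND binds tighter than OR, so this parses as customer = 'Frank' OR (customer = 'Hank' AND total > 478.08)

Fix: Group the OR with parentheses (or use IN), then AND the threshold

Corrected query:
SELECT id, customer, total FROM orders WHERE (customer = 'Frank' OR customer = 'Hank') AND total > 478.08

Result:
id | customer | total  
---+----------+--------
3  | Frank    | 527.74 
7  | Frank    | 1188.27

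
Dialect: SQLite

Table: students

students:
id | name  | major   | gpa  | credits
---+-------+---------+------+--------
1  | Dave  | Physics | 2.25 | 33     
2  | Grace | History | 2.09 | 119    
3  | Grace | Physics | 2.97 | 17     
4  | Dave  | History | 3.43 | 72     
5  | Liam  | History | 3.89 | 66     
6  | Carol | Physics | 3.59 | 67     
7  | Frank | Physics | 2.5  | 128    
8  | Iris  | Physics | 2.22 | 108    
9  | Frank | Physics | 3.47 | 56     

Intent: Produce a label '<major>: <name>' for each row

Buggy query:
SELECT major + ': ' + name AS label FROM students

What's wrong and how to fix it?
Bug: '+' is numeric addition; on text columns SQLite converts them to 0 instead of concatenating

Fix: Use the || operator for string concatenation

Corrected query:
SELECT major || ': ' || name AS label FROM students

Result:
label         
--------------
Physics: Dave 
History: Grace
Physics: Grace
History: Dave 
History: Liam 
Physics: Carol
Physics: Frank
Physics: Iris 
Physics: Frank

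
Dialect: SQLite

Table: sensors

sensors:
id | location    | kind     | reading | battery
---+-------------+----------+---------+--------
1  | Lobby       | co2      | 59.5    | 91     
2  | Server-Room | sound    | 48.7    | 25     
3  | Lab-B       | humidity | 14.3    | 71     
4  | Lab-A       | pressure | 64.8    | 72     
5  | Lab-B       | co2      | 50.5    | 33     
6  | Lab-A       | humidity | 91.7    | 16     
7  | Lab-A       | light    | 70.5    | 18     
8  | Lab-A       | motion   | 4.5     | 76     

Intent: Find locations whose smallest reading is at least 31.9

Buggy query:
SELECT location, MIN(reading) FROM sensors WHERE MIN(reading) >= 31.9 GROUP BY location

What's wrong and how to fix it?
Bug: MIN() in WHERE is a misuse of aggregate

Fix: Use HAVING for the per-group MIN condition

Corrected query:
SELECT location, MIN(reading) FROM sensors GROUP BY location HAVING MIN(reading) >= 31.9

Result:
location    | MIN(reading)
------------+-------------
Lobby       | 59.5        
Server-Room | 48.7        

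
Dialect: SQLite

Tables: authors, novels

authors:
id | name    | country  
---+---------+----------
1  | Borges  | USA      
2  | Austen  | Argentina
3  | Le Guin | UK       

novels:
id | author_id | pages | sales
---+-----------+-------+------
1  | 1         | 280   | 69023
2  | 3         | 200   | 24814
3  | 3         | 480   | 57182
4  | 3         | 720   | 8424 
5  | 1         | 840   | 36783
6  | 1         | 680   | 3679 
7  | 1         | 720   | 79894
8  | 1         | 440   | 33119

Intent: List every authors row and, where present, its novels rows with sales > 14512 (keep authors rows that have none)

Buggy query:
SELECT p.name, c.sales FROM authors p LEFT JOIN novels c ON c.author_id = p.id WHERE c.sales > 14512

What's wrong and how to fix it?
Bug: A WHERE condition on the right-hand table after LEFT JOIN drops unmatched parents

Fix: Put 'c.sales > 14512' in the JOIN's ON clause instead of WHERE

Corrected query:
SELECT p.name, c.sales FROM authors p LEFT JOIN novels c ON c.author_id = p.id AND c.sales > 14512

Result:
name    | sales
--------+------
Borges  | 33119
Borges  | 36783
Borges  | 69023
Borges  | 79894
Austen  | NULL 
Le Guin | 24814
Le Guin | 57182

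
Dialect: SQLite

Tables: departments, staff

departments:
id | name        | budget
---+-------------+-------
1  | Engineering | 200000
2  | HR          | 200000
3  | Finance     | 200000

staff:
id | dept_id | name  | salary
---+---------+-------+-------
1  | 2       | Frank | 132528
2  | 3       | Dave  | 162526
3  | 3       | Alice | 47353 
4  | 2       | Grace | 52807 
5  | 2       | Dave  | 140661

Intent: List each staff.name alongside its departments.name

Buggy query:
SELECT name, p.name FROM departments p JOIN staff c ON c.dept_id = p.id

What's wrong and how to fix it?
Bug: Both tables have a 'name' column; the unqualified reference is ambiguous

Fix: Prefix ambiguous columns with the table alias

Corrected query:
SELECT c.name, p.name FROM departments p JOIN staff c ON c.dept_id = p.id

Result:
name  | name   
------+--------
Frank | HR     
Dave  | Finance
Alice | Finance
Grace | HR     
Dave  | HR     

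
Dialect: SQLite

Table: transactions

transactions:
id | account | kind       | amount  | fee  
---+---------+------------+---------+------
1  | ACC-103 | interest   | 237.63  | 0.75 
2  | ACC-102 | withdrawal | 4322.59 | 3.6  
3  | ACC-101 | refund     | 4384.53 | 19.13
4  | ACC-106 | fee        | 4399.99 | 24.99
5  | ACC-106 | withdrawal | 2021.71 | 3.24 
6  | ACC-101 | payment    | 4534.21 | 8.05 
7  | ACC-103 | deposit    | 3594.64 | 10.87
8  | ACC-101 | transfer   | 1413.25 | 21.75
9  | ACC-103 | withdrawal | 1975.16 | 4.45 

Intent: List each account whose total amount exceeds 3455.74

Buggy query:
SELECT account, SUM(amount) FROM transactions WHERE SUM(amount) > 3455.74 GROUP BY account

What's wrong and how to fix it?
Bug: WHERE runs before GROUP BY, so aggregates aren't available there

Fix: Move the aggregate condition to a HAVING clause

Corrected query:
SELECT account, SUM(amount) FROM transactions GROUP BY account HAVING SUM(amount) > 3455.74

Result:
account | SUM(amount)
--------+------------
ACC-101 | 10331.99   
ACC-102 | 4322.59    
ACC-103 | 5807.43    
ACC-106 | 6421.7     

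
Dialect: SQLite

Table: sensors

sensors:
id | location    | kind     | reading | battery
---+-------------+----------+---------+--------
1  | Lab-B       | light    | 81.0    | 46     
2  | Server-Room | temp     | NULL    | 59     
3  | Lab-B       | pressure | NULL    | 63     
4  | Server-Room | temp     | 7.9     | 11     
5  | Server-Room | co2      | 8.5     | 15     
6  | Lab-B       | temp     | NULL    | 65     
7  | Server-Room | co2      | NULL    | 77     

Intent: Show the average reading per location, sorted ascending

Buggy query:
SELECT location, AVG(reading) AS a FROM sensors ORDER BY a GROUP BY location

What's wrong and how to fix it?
Bug: ORDER BY appears before GROUP BY; SQL clause order requires GROUP BY first

Fix: Reorder: SELECT … FROM … GROUP BY … ORDER BY …

Corrected query:
SELECT location, AVG(reading) AS a FROM sensors GROUP BY location ORDER BY a

Result:
location    | a  
------------+----
Server-Room | 8.2
Lab-B       | 81 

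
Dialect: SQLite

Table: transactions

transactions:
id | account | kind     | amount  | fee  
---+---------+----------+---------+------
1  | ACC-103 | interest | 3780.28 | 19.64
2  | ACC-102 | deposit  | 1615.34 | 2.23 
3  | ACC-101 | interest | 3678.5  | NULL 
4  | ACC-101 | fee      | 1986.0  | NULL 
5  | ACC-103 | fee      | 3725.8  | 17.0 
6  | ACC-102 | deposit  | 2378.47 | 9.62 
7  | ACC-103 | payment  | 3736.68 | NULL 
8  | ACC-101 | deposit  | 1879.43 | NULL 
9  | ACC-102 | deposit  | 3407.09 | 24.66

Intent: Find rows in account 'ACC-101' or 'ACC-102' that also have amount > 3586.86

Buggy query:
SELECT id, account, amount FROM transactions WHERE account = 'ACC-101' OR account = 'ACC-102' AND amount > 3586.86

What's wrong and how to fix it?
Bug: Without parentheses, AND is evaluated before OR, so the amount filter only applies to the 'ACC-102' branch

Fix: Group the OR with parentheses (or use IN), then AND the threshold

Corrected query:
SELECT id, account, amount FROM transactions WHERE (account = 'ACC-101' OR account = 'ACC-102') AND amount > 3586.86

Result:
id | account | amount
---+---------+-------
3  | ACC-101 | 3678.5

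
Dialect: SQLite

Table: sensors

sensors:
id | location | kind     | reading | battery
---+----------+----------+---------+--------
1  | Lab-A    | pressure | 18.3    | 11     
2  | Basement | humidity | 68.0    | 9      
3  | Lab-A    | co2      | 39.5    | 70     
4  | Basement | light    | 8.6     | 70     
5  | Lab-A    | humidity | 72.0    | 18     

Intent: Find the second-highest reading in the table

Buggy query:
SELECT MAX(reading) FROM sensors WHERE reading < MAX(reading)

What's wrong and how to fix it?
Bug: MAX(reading) on the right of the comparison is an aggregate-in-WHERE error

Fix: Put the inner MAX in a scalar subquery

Corrected query:
SELECT MAX(reading) FROM sensors WHERE reading < (SELECT MAX(reading) FROM sensors)

Result:
MAX(reading)
------------
68          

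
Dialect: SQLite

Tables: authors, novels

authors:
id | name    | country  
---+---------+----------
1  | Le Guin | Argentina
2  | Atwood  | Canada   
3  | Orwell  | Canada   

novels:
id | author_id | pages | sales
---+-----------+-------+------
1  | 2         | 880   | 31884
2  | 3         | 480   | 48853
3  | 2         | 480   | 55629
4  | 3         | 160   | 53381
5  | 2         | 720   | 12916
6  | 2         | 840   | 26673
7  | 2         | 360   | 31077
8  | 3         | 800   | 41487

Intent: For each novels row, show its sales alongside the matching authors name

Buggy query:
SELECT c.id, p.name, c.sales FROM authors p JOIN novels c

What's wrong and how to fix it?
Bug: Missing join condition: each novels row is matched to all authors rows instead of just its own

Fix: Specify the join condition linking the foreign key to the parent id

Corrected query:
SELECT c.id, p.name, c.sales FROM authors p JOIN novels c ON c.author_id = p.id

Result:
id | name   | sales
---+--------+------
1  | Atwood | 31884
2  | Orwell | 48853
3  | Atwood | 55629
4  | Orwell | 53381
5  | Atwood | 12916
6  | Atwood | 26673
7  | Atwood | 31077
8  | Orwell | 41487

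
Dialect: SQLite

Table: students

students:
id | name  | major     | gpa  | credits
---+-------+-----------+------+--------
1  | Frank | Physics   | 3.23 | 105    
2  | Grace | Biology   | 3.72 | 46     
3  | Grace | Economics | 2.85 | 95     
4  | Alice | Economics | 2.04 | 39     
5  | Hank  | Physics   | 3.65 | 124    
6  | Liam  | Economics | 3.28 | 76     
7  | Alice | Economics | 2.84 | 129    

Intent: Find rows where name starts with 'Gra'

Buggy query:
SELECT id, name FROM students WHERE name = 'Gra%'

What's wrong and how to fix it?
Bug: Wildcards only work with LIKE; '=' treats '%' as a literal character

Fix: Use LIKE for wildcard pattern matching

Corrected query:
SELECT id, name FROM students WHERE name LIKE 'Gra%'

Result:
id | name 
---+------
2  | Grace
3  | Grace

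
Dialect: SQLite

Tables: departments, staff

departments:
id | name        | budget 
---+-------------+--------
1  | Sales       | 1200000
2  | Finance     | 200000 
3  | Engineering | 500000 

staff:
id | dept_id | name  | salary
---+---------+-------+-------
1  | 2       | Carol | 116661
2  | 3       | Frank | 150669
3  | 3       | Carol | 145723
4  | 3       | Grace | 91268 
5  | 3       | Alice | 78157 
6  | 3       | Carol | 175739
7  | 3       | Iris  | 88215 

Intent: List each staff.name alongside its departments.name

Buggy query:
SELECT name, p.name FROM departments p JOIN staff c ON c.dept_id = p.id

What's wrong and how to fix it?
Bug: Both tables have a 'name' column; the unqualified reference is ambiguous

Fix: Prefix ambiguous columns with the table alias

Corrected query:
SELECT c.name, p.name FROM departments p JOIN staff c ON c.dept_id = p.id

Result:
name  | name       
------+------------
Carol | Finance    
Frank | Engineering
Carol | Engineering
Grace | Engineering
Alice | Engineering
Carol | Engineering
Iris  | Engineering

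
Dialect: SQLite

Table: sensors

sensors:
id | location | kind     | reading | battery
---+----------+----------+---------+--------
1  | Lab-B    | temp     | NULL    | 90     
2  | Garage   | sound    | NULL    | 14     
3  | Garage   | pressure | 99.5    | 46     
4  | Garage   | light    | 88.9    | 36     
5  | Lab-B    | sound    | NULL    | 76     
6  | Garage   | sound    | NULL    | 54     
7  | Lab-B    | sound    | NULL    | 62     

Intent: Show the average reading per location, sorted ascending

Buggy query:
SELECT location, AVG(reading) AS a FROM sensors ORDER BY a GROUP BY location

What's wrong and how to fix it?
Bug: GROUP BY must precede ORDER BY

Fix: Reorder: SELECT … FROM … GROUP BY … ORDER BY …

Corrected query:
SELECT location, AVG(reading) AS a FROM sensors GROUP BY location ORDER BY a

Result:
location | a   
---------+-----
Lab-B    | NULL
Garage   | 94.2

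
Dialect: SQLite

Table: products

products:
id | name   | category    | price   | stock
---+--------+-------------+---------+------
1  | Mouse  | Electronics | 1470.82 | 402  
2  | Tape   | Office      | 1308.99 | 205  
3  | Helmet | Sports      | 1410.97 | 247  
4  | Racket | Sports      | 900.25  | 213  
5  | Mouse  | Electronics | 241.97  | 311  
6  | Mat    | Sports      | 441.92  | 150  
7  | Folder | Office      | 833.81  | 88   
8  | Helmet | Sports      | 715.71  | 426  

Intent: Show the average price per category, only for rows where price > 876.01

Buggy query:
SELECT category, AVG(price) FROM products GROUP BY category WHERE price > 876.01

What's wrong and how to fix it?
Bug: WHERE cannot follow GROUP BY

Fix: Move the WHERE clause before GROUP BY

Corrected query:
SELECT category, AVG(price) FROM products WHERE price > 876.01 GROUP BY category

Result:
category    | AVG(price)
------------+-----------
Electronics | 1470.82   
Office      | 1308.99   
Sports      | 1155.61   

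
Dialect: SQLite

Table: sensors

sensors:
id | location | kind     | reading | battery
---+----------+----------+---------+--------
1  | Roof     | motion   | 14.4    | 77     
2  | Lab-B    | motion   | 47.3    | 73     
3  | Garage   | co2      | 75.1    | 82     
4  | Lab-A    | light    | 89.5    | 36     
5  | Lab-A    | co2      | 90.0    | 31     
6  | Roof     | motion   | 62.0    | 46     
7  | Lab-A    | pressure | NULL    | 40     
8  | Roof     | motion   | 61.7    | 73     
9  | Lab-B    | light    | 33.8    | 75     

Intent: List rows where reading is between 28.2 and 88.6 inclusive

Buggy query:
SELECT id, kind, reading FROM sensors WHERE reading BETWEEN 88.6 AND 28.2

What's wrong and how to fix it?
Bug: The bounds are reversed; BETWEEN a AND b requires a <= b to match anything

Fix: Write BETWEEN 28.2 AND 88.6

Corrected query:
SELECT id, kind, reading FROM sensors WHERE reading BETWEEN 28.2 AND 88.6

Result:
id | kind   | reading
---+--------+--------
2  | motion | 47.3   
3  | co2    | 75.1   
6  | motion | 62     
8  | motion | 61.7   
9  | light  | 33.8   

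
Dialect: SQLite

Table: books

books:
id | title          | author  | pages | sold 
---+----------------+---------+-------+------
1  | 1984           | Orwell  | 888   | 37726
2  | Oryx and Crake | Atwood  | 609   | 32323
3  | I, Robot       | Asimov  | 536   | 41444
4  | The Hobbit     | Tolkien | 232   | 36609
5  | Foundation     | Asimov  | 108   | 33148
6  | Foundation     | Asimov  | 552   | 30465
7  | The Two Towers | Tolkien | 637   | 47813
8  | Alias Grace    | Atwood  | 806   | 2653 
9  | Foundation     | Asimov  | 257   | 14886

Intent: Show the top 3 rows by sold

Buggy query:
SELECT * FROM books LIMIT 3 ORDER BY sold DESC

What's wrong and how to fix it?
Bug: ORDER BY cannot follow LIMIT; LIMIT is the final clause

Fix: Sort with ORDER BY, then apply LIMIT

Corrected query:
SELECT * FROM books ORDER BY sold DESC LIMIT 3

Result:
id | title          | author  | pages | sold 
---+----------------+---------+-------+------
7  | The Two Towers | Tolkien | 637   | 47813
3  | I, Robot       | Asimov  | 536   | 41444
1  | 1984           | Orwell  | 888   | 37726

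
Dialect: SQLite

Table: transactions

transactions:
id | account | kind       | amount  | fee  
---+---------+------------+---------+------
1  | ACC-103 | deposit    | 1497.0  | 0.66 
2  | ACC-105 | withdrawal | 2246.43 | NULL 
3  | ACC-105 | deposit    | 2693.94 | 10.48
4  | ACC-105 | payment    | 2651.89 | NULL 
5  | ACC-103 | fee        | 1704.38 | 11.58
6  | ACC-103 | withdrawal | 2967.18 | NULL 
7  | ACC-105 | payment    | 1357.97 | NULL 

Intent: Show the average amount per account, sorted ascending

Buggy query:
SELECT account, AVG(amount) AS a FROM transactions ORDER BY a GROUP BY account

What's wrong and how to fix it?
Bug: ORDER BY appears before GROUP BY; SQL clause order requires GROUP BY first

Fix: Move ORDER BY to the end, after GROUP BY

Corrected query:
SELECT account, AVG(amount) AS a FROM transactions GROUP BY account ORDER BY a

Result:
account | a          
--------+------------
ACC-103 | 2056.186667
ACC-105 | 2237.5575  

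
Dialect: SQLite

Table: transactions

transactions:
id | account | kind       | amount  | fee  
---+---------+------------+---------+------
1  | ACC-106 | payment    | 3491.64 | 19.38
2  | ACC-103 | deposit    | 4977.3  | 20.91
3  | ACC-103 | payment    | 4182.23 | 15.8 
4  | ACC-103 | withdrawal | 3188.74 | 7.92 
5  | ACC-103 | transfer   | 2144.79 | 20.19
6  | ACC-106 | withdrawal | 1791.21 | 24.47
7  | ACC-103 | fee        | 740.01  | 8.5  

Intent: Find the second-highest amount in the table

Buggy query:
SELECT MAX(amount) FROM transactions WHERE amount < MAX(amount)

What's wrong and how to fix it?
Bug: The inner MAX is an aggregate inside WHERE, which is not allowed

Fix: Put the inner MAX in a scalar subquery

Corrected query:
SELECT MAX(amount) FROM transactions WHERE amount < (SELECT MAX(amount) FROM transactions)

Result:
MAX(amount)
-----------
4182.23    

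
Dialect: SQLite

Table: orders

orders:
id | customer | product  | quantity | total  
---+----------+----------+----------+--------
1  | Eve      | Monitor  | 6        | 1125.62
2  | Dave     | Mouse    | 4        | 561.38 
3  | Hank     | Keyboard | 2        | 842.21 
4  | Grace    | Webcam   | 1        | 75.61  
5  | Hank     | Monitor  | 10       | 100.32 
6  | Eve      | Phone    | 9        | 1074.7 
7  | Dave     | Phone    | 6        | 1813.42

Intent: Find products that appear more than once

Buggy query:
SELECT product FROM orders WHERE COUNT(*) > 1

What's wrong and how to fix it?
Bug: WHERE can't reference COUNT(*); aggregates are computed after WHERE

Fix: Group first, then use HAVING for the count condition

Corrected query:
SELECT product FROM orders GROUP BY product HAVING COUNT(*) > 1

Result:
product
-------
Monitor
Phone  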